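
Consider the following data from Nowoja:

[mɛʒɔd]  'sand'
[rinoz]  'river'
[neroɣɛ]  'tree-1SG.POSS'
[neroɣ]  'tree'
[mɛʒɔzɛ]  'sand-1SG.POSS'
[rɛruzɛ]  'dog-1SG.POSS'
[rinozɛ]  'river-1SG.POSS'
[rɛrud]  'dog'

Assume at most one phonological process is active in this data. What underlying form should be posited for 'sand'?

'sand' shows [z] ~ [d] at the end of the stem ([mɛʒɔzɛ] vs [mɛʒɔd]).
Compare 'river', with invariant [z] in [rinozɛ] and [rinoz]: an analysis with underlying /z/ and a rule producing [d] in isolation would wrongly predict alternation here too.
The underlying segment must be /d/; voiced stops become fricatives between vowels, yielding [z] there.
So 'sand' = /mɛʒɔd/.

/mɛʒɔd/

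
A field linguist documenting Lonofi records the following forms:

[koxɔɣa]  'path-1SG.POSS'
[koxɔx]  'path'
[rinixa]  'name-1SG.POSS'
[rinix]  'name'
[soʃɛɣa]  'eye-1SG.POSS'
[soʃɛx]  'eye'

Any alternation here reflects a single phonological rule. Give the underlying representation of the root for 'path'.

/koxɔɣ/

'path' shows [ɣ] ~ [x] at the end of the stem ([koxɔɣa] vs [koxɔx]).
If /x/ were underlying and a rule turned it into [ɣ] before the 1SG.POSS suffix, 'name' would also alternate; but it has [x] in both [rinixa] and [rinix].
The alternation reflects word-final obstruent devoicing: voiced obstruents become voiceless word-finally. /ɣ/ is underlying.
So 'path' = /koxɔɣ/.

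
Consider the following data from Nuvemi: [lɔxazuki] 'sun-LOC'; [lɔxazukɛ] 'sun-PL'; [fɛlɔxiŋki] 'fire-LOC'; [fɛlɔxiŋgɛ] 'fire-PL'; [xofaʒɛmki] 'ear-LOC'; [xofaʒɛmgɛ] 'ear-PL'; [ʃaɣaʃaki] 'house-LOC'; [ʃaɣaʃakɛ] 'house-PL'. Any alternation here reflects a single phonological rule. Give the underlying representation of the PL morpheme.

The PL suffix surfaces as [-gɛ] and [-kɛ], depending on the final segment of the stem.
By contrast the LOC suffix keeps its initial [k] throughout — that segment must be underlying.
The PL suffix is therefore /-gɛ/ underlyingly, with post-vocalic devoicing: voiced stops become voiceless after a vowel.

/-gɛ/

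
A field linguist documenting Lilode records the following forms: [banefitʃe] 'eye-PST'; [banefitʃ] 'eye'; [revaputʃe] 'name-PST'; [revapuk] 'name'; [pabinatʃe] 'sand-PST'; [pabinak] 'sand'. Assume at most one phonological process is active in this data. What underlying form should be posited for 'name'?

/revapuk/

In [revaputʃe] and [revapuk] the final segment of 'name' alternates: [tʃ] ~ [k].
But 'eye' keeps [tʃ] in both environments ([banefitʃe], [banefitʃ]), so there is no rule changing /tʃ/ to [k] in isolation.
The underlying segment must be /k/; /k/ becomes palato-alveolar [tʃ] before a front vowel, yielding [tʃ] there.
Hence 'name' is /revapuk/ underlyingly.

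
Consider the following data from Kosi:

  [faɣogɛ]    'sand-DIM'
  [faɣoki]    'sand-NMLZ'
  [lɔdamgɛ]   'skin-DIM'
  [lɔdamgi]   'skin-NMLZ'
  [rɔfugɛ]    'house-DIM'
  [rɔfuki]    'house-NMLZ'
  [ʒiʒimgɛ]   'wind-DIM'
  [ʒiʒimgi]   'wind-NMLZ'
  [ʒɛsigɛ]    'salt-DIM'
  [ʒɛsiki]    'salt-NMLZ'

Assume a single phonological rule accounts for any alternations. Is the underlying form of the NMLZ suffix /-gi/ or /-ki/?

The NMLZ morpheme has two allomorphs, [-gi] and [-ki].
The DIM suffix, which begins with [g], is invariant after every stem; so [g] is not altered by any rule here.
So the underlying form is /-ki/, and voiceless stops become voiced after a nasal.

/-ki/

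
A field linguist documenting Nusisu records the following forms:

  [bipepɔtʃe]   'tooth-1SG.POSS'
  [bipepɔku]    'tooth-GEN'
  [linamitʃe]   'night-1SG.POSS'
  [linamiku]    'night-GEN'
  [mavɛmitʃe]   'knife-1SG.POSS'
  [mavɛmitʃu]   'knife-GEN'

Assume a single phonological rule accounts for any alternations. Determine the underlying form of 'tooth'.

/bipepɔk/

In [bipepɔtʃe] and [bipepɔku] the final segment of 'tooth' alternates: [tʃ] ~ [k].
But 'knife' keeps [tʃ] in both environments ([mavɛmitʃe], [mavɛmitʃu]), so there is no rule changing /tʃ/ to [k] before the GEN suffix.
Therefore /k/ is basic and [tʃ] is derived by palatalization before a front vowel (/k/ becomes palato-alveolar [tʃ] before a front vowel).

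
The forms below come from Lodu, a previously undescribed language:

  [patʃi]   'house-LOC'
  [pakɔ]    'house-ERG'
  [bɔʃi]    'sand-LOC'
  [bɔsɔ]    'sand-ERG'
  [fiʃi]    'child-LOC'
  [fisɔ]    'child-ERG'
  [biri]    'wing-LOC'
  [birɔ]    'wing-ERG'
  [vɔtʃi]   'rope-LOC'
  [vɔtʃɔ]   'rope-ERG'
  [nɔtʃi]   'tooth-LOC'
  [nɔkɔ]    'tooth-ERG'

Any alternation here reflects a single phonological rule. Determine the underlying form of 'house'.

/pak/

The stem for 'house' ends in [tʃ] in [patʃi] but [k] in [pakɔ].
The stem 'rope' ([vɔtʃi], [vɔtʃɔ]) shows [tʃ] unchanged in both environments, so [tʃ] cannot be basic with [k] derived before the ERG suffix.
Therefore /k/ is basic and [tʃ] is derived by palatalization before a front vowel (/k/ and /s/ become palato-alveolar [tʃ] and [ʃ] before a front vowel).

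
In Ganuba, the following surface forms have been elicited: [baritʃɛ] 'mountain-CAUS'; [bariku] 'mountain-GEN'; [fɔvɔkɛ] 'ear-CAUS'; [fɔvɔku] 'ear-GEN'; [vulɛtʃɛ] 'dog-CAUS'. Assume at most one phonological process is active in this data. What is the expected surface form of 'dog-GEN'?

The stem for 'mountain' ends in [tʃ] in [baritʃɛ] but [k] in [bariku].
Compare 'ear', with invariant [k] in [fɔvɔkɛ] and [fɔvɔku]: an analysis with underlying /k/ and a rule producing [tʃ] before the CAUS suffix would wrongly predict alternation here too.
Therefore /tʃ/ is basic and [k] is derived by depalatalization (palato-alveolar /tʃ/ becomes [k] when no front vowel follows).
From [vulɛtʃɛ] the stem 'dog' is /vulɛtʃ/; when no front vowel follows this yields [vulɛku].

[vulɛku]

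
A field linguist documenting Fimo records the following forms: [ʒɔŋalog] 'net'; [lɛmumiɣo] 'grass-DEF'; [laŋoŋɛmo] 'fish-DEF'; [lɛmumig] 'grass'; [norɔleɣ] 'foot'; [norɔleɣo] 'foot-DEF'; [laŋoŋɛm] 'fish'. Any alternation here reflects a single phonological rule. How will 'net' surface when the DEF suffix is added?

The root 'grass' surfaces as [lɛmumig] and [lɛmumiɣo], with a stem-final [g] ~ [ɣ] alternation.
Compare 'foot', with invariant [ɣ] in [norɔleɣ] and [norɔleɣo]: an analysis with underlying /ɣ/ and a rule producing [g] in isolation would wrongly predict alternation here too.
Therefore /g/ is basic and [ɣ] is derived by intervocalic spirantization (voiced stops become fricatives between vowels).
From [ʒɔŋalog] the stem 'net' is /ʒɔŋalog/; between vowels this yields [ʒɔŋaloɣo].

[ʒɔŋaloɣo]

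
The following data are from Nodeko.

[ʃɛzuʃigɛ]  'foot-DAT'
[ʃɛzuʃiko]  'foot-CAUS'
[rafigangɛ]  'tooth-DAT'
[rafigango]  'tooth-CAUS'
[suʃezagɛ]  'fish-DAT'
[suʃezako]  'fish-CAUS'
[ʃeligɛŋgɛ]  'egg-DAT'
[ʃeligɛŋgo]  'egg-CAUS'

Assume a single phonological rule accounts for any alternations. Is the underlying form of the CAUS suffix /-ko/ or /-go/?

/-ko/

The CAUS morpheme has two allomorphs, [-go] and [-ko].
The DAT suffix, which begins with [g], is invariant after every stem; so [g] is not altered by any rule here.
So the underlying form is /-ko/, and voiceless stops become voiced after a nasal.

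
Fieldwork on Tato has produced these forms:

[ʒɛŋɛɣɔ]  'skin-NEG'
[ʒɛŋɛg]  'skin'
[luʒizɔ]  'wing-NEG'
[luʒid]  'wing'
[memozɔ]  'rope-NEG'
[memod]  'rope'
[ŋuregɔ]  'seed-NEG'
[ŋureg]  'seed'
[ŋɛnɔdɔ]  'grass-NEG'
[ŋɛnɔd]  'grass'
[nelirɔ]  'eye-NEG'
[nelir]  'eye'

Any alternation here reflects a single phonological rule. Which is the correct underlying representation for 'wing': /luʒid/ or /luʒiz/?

The stem for 'wing' ends in [z] in [luʒizɔ] but [d] in [luʒid].
The stem 'grass' ([ŋɛnɔdɔ], [ŋɛnɔd]) shows [d] unchanged in both environments, so [d] cannot be basic with [z] derived before the NEG suffix.
The alternation reflects word-final hardening: voiced fricatives become stops word-finally. /z/ is underlying.

/luʒiz/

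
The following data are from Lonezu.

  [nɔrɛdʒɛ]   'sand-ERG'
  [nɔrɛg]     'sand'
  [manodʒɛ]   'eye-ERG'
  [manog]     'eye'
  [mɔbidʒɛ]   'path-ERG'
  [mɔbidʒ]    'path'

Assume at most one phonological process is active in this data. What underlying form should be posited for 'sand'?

The stem for 'sand' ends in [dʒ] in [nɔrɛdʒɛ] but [g] in [nɔrɛg].
Compare 'path', with invariant [dʒ] in [mɔbidʒɛ] and [mɔbidʒ]: an analysis with underlying /dʒ/ and a rule producing [g] in isolation would wrongly predict alternation here too.
The underlying segment must be /g/; /g/ becomes palato-alveolar [dʒ] before a front vowel, yielding [dʒ] there.
So 'sand' = /nɔrɛg/.

/nɔrɛg/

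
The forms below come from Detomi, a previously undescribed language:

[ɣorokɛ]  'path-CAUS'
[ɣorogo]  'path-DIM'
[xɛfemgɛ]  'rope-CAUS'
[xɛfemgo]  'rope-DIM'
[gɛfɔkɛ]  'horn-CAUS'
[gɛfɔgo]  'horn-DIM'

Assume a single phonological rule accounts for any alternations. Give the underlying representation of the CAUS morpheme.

The CAUS suffix surfaces as [-gɛ] and [-kɛ], depending on the final segment of the stem.
The DIM suffix, which begins with [g], is invariant after every stem; so [g] is not altered by any rule here.
The CAUS suffix is therefore /-kɛ/ underlyingly, with post-nasal voicing: voiceless stops become voiced after a nasal.

/-kɛ/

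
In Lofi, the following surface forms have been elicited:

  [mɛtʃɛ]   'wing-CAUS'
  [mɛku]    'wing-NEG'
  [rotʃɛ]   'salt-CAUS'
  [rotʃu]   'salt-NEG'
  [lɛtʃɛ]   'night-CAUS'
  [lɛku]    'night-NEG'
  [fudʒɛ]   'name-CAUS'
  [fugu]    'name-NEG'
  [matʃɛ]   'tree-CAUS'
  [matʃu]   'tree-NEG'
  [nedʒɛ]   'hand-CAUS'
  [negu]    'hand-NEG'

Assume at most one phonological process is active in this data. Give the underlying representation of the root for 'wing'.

/mɛk/

The stem for 'wing' ends in [tʃ] in [mɛtʃɛ] but [k] in [mɛku].
Compare 'tree', with invariant [tʃ] in [matʃɛ] and [matʃu]: an analysis with underlying /tʃ/ and a rule producing [k] before the NEG suffix would wrongly predict alternation here too.
So /k/ is underlying, and a rule of palatalization before a front vowel — /k/ and /g/ become palato-alveolar [tʃ] and [dʒ] before a front vowel — gives [tʃ].
Hence 'wing' is /mɛk/ underlyingly.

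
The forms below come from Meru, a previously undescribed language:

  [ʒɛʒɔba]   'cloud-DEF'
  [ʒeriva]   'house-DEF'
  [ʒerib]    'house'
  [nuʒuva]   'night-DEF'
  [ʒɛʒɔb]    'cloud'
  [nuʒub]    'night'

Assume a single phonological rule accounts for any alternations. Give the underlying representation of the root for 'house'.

/ʒeriv/

'house' shows [v] ~ [b] at the end of the stem ([ʒeriva] vs [ʒerib]).
But 'cloud' keeps [b] in both environments ([ʒɛʒɔba], [ʒɛʒɔb]), so there is no rule changing /b/ to [v] before the DEF suffix.
So /v/ is underlying, and a rule of word-final hardening — voiced fricatives become stops word-finally — gives [b].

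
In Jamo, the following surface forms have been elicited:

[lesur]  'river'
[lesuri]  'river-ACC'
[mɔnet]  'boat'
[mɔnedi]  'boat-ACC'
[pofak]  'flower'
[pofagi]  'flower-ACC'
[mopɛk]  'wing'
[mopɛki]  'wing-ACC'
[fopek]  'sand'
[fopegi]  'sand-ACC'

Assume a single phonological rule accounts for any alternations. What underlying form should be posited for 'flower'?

'flower' shows [k] ~ [g] at the end of the stem ([pofak] vs [pofagi]).
But 'wing' keeps [k] in both environments ([mopɛk], [mopɛki]), so there is no rule changing /k/ to [g] before the ACC suffix.
The alternation reflects word-final obstruent devoicing: voiced obstruents become voiceless word-finally. /g/ is underlying.

/pofag/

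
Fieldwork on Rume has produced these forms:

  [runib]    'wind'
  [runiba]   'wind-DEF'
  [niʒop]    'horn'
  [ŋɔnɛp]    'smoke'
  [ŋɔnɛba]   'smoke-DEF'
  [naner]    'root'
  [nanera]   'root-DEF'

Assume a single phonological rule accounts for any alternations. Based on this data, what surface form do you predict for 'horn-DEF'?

[niʒoba]

'smoke' shows [p] ~ [b] at the end of the stem ([ŋɔnɛp] vs [ŋɔnɛba]).
Compare 'wind', with invariant [b] in [runib] and [runiba]: an analysis with underlying /b/ and a rule producing [p] in isolation would wrongly predict alternation here too.
Therefore /p/ is basic and [b] is derived by intervocalic voicing (voiceless stops become voiced between vowels).
From [niʒop] the stem 'horn' is /niʒop/; between vowels this yields [niʒoba].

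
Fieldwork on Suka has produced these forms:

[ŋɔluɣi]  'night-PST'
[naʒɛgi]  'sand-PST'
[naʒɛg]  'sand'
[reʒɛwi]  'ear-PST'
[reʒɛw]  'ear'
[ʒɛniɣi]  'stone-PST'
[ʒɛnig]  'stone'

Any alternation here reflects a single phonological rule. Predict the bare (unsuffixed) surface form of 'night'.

The root 'stone' surfaces as [ʒɛniɣi] and [ʒɛnig], with a stem-final [ɣ] ~ [g] alternation.
But 'sand' keeps [g] in both environments ([naʒɛgi], [naʒɛg]), so there is no rule changing /g/ to [ɣ] before the PST suffix.
So /ɣ/ is underlying, and a rule of word-final hardening — voiced fricatives become stops word-finally — gives [g].
The one attested form of 'night', [ŋɔluɣi], shows underlying /ŋɔluɣ/. Applying the same rule word-finally gives [ŋɔlug].

[ŋɔlug]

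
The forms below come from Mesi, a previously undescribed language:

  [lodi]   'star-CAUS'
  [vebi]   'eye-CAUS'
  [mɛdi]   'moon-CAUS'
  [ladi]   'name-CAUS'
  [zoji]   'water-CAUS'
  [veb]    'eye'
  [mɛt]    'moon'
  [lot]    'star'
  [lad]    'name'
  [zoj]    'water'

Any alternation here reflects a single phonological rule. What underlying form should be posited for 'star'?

/lot/

'star' shows [d] ~ [t] at the end of the stem ([lodi] vs [lot]).
But 'name' keeps [d] in both environments ([ladi], [lad]), so there is no rule changing /d/ to [t] in isolation.
Therefore /t/ is basic and [d] is derived by intervocalic voicing (voiceless stops become voiced between vowels).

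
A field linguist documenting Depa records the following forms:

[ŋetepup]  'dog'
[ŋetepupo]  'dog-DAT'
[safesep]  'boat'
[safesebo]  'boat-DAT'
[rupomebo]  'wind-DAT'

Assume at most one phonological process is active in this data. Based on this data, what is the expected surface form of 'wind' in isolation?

[rupomep]

The stem for 'boat' ends in [p] in [safesep] but [b] in [safesebo].
Compare 'dog', with invariant [p] in [ŋetepup] and [ŋetepupo]: an analysis with underlying /p/ and a rule producing [b] before the DAT suffix would wrongly predict alternation here too.
Therefore /b/ is basic and [p] is derived by word-final obstruent devoicing (voiced obstruents become voiceless word-finally).
The one attested form of 'wind', [rupomebo], shows underlying /rupomeb/. Applying the same rule word-finally gives [rupomep].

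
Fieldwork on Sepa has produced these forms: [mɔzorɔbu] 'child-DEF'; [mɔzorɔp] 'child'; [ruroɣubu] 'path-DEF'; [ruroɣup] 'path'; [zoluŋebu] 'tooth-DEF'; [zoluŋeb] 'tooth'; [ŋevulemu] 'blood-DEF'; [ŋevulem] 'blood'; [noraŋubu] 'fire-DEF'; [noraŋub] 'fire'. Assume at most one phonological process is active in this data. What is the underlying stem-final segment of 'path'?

The root 'path' surfaces as [ruroɣubu] and [ruroɣup], with a stem-final [b] ~ [p] alternation.
The stem 'fire' ([noraŋubu], [noraŋub]) shows [b] unchanged in both environments, so [b] cannot be basic with [p] derived in isolation.
Therefore /p/ is basic and [b] is derived by intervocalic voicing (voiceless stops become voiced between vowels).

/p/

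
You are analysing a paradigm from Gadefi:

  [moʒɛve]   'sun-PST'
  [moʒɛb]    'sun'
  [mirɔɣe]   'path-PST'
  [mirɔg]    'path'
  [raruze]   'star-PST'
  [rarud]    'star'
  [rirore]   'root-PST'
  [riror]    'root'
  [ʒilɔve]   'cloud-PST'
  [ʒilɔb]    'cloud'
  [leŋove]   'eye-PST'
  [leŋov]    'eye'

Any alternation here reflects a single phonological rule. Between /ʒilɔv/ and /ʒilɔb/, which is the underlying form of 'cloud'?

/ʒilɔb/

The stem for 'cloud' ends in [v] in [ʒilɔve] but [b] in [ʒilɔb].
If /v/ were underlying and a rule turned it into [b] in isolation, 'eye' would also alternate; but it has [v] in both [leŋove] and [leŋov].
The alternation reflects intervocalic spirantization: voiced stops become fricatives between vowels. /b/ is underlying.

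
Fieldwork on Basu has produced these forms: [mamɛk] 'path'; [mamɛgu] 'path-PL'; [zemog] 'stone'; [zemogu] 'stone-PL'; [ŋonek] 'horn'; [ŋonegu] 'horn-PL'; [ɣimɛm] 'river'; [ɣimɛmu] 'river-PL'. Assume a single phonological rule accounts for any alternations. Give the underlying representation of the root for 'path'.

/mamɛk/

In [mamɛk] and [mamɛgu] the final segment of 'path' alternates: [k] ~ [g].
Compare 'stone', with invariant [g] in [zemog] and [zemogu]: an analysis with underlying /g/ and a rule producing [k] in isolation would wrongly predict alternation here too.
Therefore /k/ is basic and [g] is derived by intervocalic voicing (voiceless stops become voiced between vowels).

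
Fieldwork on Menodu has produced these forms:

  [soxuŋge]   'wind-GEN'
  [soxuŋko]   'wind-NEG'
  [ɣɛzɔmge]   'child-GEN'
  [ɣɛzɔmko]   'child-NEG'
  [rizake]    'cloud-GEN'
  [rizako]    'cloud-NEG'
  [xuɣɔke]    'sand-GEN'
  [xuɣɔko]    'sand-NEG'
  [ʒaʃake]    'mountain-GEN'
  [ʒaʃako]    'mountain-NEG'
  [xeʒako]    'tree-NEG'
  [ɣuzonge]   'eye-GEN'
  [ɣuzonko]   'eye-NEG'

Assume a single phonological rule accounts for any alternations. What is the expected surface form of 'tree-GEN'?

The GEN suffix surfaces as [-ge] and [-ke], depending on the final segment of the stem.
The NEG suffix, which begins with [k], is invariant after every stem; so [k] is not altered by any rule here.
The GEN suffix is therefore /-ge/ underlyingly, with post-vocalic devoicing: voiced stops become voiceless after a vowel.
After 'tree', which ends in a vowel, the suffix surfaces as [-ke], giving [xeʒake].

[xeʒake]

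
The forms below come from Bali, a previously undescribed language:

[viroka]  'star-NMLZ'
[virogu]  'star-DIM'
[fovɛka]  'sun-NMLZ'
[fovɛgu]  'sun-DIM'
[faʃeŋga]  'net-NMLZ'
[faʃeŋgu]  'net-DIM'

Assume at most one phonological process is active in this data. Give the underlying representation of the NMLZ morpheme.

The NMLZ suffix surfaces as [-ga] and [-ka], depending on the final segment of the stem.
The DIM suffix, which begins with [g], is invariant after every stem; so [g] is not altered by any rule here.
So the underlying form is /-ka/, and voiceless stops become voiced after a nasal.

/-ka/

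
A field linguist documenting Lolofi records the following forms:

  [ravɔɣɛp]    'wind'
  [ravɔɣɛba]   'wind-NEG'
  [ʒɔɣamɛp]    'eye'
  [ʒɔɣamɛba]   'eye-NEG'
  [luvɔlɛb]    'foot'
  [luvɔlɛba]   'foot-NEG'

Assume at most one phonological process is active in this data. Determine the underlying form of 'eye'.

/ʒɔɣamɛp/

In [ʒɔɣamɛp] and [ʒɔɣamɛba] the final segment of 'eye' alternates: [p] ~ [b].
But 'foot' keeps [b] in both environments ([luvɔlɛb], [luvɔlɛba]), so there is no rule changing /b/ to [p] in isolation.
So /p/ is underlying, and a rule of intervocalic voicing — voiceless stops become voiced between vowels — gives [b].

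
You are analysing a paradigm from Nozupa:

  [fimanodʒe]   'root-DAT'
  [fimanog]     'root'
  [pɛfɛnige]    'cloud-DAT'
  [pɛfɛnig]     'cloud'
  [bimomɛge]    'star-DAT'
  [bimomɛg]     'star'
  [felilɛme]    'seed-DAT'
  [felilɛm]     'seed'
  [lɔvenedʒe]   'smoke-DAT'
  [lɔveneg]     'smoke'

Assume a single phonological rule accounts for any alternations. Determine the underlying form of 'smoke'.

/lɔvenedʒ/

The stem for 'smoke' ends in [dʒ] in [lɔvenedʒe] but [g] in [lɔveneg].
The stem 'star' ([bimomɛge], [bimomɛg]) shows [g] unchanged in both environments, so [g] cannot be basic with [dʒ] derived before the DAT suffix.
Therefore /dʒ/ is basic and [g] is derived by depalatalization (palato-alveolar /dʒ/ becomes [g] when no front vowel follows).
The underlying form of 'smoke' is therefore /lɔvenedʒ/.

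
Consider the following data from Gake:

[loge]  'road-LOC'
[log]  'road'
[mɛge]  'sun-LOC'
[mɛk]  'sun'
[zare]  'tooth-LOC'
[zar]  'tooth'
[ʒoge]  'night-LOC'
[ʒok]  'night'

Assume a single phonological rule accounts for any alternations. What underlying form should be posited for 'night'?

In [ʒoge] and [ʒok] the final segment of 'night' alternates: [g] ~ [k].
Compare 'road', with invariant [g] in [loge] and [log]: an analysis with underlying /g/ and a rule producing [k] in isolation would wrongly predict alternation here too.
The underlying segment must be /k/; voiceless stops become voiced between vowels, yielding [g] there.

/ʒok/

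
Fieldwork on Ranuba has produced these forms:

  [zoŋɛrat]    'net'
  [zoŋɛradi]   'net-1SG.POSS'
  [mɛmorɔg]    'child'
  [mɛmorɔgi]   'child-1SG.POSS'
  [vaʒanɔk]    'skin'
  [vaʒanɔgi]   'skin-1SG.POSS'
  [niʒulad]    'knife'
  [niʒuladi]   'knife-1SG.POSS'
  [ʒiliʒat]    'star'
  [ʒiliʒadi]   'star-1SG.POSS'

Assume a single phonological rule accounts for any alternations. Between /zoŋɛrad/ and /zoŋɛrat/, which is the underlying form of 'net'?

/zoŋɛrat/

In [zoŋɛrat] and [zoŋɛradi] the final segment of 'net' alternates: [t] ~ [d].
Compare 'knife', with invariant [d] in [niʒulad] and [niʒuladi]: an analysis with underlying /d/ and a rule producing [t] in isolation would wrongly predict alternation here too.
The underlying segment must be /t/; voiceless stops become voiced between vowels, yielding [d] there.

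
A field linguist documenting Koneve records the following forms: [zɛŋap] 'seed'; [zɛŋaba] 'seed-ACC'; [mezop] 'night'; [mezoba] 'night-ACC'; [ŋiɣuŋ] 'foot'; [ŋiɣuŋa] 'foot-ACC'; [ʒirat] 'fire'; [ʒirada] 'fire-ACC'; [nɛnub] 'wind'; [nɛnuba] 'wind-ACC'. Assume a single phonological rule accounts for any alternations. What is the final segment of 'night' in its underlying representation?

'night' shows [p] ~ [b] at the end of the stem ([mezop] vs [mezoba]).
But 'wind' keeps [b] in both environments ([nɛnub], [nɛnuba]), so there is no rule changing /b/ to [p] in isolation.
The underlying segment must be /p/; voiceless stops become voiced between vowels, yielding [b] there.

/p/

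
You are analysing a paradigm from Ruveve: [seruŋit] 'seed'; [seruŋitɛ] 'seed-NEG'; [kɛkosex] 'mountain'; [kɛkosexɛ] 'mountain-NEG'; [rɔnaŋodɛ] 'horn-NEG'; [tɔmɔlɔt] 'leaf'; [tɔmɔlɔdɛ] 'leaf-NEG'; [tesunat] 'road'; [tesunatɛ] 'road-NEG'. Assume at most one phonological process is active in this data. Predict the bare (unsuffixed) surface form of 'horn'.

In [tɔmɔlɔt] and [tɔmɔlɔdɛ] the final segment of 'leaf' alternates: [t] ~ [d].
The stem 'road' ([tesunat], [tesunatɛ]) shows [t] unchanged in both environments, so [t] cannot be basic with [d] derived before the NEG suffix.
So /d/ is underlying, and a rule of word-final obstruent devoicing — voiced obstruents become voiceless word-finally — gives [t].
From [rɔnaŋodɛ] the stem 'horn' is /rɔnaŋod/; word-finally this yields [rɔnaŋot].

[rɔnaŋot]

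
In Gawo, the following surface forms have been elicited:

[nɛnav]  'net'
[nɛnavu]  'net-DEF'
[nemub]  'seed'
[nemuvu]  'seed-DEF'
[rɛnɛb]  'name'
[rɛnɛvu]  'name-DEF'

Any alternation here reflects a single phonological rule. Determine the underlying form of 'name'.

/rɛnɛb/

'name' shows [b] ~ [v] at the end of the stem ([rɛnɛb] vs [rɛnɛvu]).
Compare 'net', with invariant [v] in [nɛnav] and [nɛnavu]: an analysis with underlying /v/ and a rule producing [b] in isolation would wrongly predict alternation here too.
The underlying segment must be /b/; voiced stops become fricatives between vowels, yielding [v] there.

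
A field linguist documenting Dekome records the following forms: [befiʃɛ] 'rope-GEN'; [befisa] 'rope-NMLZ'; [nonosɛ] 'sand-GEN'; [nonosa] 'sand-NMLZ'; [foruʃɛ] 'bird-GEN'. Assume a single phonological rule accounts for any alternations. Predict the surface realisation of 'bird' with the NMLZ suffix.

[forusa]

In [befiʃɛ] and [befisa] the final segment of 'rope' alternates: [ʃ] ~ [s].
If /s/ were underlying and a rule turned it into [ʃ] before the GEN suffix, 'sand' would also alternate; but it has [s] in both [nonosɛ] and [nonosa].
Therefore /ʃ/ is basic and [s] is derived by depalatalization (palato-alveolar /ʃ/ becomes [s] when no front vowel follows).
The one attested form of 'bird', [foruʃɛ], shows underlying /foruʃ/. Applying the same rule when no front vowel follows gives [forusa].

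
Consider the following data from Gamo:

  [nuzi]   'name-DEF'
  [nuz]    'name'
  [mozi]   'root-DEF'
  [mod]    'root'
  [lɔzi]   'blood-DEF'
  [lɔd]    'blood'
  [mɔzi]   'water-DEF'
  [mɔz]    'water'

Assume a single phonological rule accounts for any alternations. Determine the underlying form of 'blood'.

In [lɔzi] and [lɔd] the final segment of 'blood' alternates: [z] ~ [d].
If /z/ were underlying and a rule turned it into [d] in isolation, 'water' would also alternate; but it has [z] in both [mɔzi] and [mɔz].
The alternation reflects intervocalic spirantization: voiced stops become fricatives between vowels. /d/ is underlying.
So 'blood' = /lɔd/.

/lɔd/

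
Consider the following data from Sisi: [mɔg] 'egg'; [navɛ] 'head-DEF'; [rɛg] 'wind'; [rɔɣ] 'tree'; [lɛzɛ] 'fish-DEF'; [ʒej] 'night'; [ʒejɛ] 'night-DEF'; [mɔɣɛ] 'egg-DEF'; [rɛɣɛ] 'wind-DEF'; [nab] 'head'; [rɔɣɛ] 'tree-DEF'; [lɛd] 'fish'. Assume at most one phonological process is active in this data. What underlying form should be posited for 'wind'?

The stem for 'wind' ends in [g] in [rɛg] but [ɣ] in [rɛɣɛ].
If /ɣ/ were underlying and a rule turned it into [g] in isolation, 'tree' would also alternate; but it has [ɣ] in both [rɔɣ] and [rɔɣɛ].
The underlying segment must be /g/; voiced stops become fricatives between vowels, yielding [ɣ] there.

/rɛg/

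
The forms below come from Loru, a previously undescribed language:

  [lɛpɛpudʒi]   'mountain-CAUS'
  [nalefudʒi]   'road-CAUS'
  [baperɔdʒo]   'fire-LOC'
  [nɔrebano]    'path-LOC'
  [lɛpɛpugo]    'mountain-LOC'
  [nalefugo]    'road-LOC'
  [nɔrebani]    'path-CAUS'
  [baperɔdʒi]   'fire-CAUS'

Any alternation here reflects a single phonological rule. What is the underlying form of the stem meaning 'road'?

The root 'road' surfaces as [nalefugo] and [nalefudʒi], with a stem-final [g] ~ [dʒ] alternation.
If /dʒ/ were underlying and a rule turned it into [g] before the LOC suffix, 'fire' would also alternate; but it has [dʒ] in both [baperɔdʒo] and [baperɔdʒi].
Therefore /g/ is basic and [dʒ] is derived by palatalization before a front vowel (/g/ becomes palato-alveolar [dʒ] before a front vowel).
The underlying form of 'road' is therefore /nalefug/.

/nalefug/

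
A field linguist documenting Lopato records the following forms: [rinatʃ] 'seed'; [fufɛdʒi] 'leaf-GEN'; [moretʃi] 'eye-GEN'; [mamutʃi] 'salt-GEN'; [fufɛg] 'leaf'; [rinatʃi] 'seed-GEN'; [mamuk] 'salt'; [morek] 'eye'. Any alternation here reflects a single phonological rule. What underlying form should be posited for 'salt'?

'salt' shows [k] ~ [tʃ] at the end of the stem ([mamuk] vs [mamutʃi]).
If /tʃ/ were underlying and a rule turned it into [k] in isolation, 'seed' would also alternate; but it has [tʃ] in both [rinatʃ] and [rinatʃi].
Therefore /k/ is basic and [tʃ] is derived by palatalization before a front vowel (/k/ and /g/ become palato-alveolar [tʃ] and [dʒ] before a front vowel).

/mamuk/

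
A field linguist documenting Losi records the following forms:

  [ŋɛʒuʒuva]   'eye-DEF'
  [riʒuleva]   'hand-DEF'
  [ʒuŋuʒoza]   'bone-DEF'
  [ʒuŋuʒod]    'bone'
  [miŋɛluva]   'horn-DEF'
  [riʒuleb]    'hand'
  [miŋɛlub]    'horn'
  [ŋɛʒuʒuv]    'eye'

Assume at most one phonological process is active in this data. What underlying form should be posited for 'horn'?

/miŋɛlub/

'horn' shows [b] ~ [v] at the end of the stem ([miŋɛlub] vs [miŋɛluva]).
The stem 'eye' ([ŋɛʒuʒuv], [ŋɛʒuʒuva]) shows [v] unchanged in both environments, so [v] cannot be basic with [b] derived in isolation.
The underlying segment must be /b/; voiced stops become fricatives between vowels, yielding [v] there.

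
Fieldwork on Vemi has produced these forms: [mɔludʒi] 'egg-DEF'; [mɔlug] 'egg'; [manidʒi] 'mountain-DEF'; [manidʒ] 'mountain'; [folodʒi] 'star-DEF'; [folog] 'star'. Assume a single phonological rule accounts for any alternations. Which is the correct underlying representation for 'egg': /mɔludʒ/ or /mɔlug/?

The root 'egg' surfaces as [mɔludʒi] and [mɔlug], with a stem-final [dʒ] ~ [g] alternation.
If /dʒ/ were underlying and a rule turned it into [g] in isolation, 'mountain' would also alternate; but it has [dʒ] in both [manidʒi] and [manidʒ].
The alternation reflects palatalization before a front vowel: /g/ becomes palato-alveolar [dʒ] before a front vowel. /g/ is underlying.

/mɔlug/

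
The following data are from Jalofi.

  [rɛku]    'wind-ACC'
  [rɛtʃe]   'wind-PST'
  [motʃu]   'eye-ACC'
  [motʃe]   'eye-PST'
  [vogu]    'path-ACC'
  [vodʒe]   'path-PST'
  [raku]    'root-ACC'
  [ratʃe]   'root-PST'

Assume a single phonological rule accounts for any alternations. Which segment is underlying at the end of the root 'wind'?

'wind' shows [k] ~ [tʃ] at the end of the stem ([rɛku] vs [rɛtʃe]).
If /tʃ/ were underlying and a rule turned it into [k] before the ACC suffix, 'eye' would also alternate; but it has [tʃ] in both [motʃu] and [motʃe].
So /k/ is underlying, and a rule of palatalization before a front vowel — /k/ and /g/ become palato-alveolar [tʃ] and [dʒ] before a front vowel — gives [tʃ].

/k/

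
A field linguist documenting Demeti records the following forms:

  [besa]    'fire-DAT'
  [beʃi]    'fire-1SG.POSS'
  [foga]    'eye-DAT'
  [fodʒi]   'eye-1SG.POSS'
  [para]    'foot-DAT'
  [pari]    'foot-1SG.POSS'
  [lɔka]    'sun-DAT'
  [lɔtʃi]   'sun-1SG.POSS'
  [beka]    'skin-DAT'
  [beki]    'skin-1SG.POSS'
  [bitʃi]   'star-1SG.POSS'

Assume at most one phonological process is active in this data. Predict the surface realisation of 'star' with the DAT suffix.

[bika]

'sun' shows [k] ~ [tʃ] at the end of the stem ([lɔka] vs [lɔtʃi]).
The stem 'skin' ([beka], [beki]) shows [k] unchanged in both environments, so [k] cannot be basic with [tʃ] derived before the 1SG.POSS suffix.
The alternation reflects depalatalization: palato-alveolar /tʃ/, /dʒ/ and /ʃ/ become [k], [g] and [s] when no front vowel follows. /tʃ/ is underlying.
From [bitʃi] the stem 'star' is /bitʃ/; when no front vowel follows this yields [bika].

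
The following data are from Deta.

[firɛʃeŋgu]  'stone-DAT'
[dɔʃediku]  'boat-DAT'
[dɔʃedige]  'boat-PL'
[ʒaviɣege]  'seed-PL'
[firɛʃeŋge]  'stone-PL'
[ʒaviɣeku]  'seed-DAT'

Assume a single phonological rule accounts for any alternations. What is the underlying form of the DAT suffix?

The DAT morpheme has two allomorphs, [-gu] and [-ku].
The PL suffix, which begins with [g], is invariant after every stem; so [g] is not altered by any rule here.
So the underlying form is /-ku/, and voiceless stops become voiced after a nasal.

/-ku/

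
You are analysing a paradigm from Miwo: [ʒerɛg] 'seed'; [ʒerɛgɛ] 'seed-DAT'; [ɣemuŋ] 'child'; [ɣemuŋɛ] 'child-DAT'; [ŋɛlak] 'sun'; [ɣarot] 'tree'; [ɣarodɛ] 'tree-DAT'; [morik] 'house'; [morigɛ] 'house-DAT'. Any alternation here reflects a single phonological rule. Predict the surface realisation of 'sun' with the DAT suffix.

In [morik] and [morigɛ] the final segment of 'house' alternates: [k] ~ [g].
Compare 'seed', with invariant [g] in [ʒerɛg] and [ʒerɛgɛ]: an analysis with underlying /g/ and a rule producing [k] in isolation would wrongly predict alternation here too.
The alternation reflects intervocalic voicing: voiceless stops become voiced between vowels. /k/ is underlying.
The one attested form of 'sun', [ŋɛlak], shows underlying /ŋɛlak/. Applying the same rule between vowels gives [ŋɛlagɛ].

[ŋɛlagɛ]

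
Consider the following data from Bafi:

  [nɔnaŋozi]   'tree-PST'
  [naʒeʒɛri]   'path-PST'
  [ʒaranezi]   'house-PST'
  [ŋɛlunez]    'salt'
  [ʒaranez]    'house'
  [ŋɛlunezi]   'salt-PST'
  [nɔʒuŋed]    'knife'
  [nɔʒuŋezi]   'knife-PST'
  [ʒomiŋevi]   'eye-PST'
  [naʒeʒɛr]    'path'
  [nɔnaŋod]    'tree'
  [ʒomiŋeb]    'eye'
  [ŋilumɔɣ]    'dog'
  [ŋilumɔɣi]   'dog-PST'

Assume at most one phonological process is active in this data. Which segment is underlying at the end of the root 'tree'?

In [nɔnaŋod] and [nɔnaŋozi] the final segment of 'tree' alternates: [d] ~ [z].
If /z/ were underlying and a rule turned it into [d] in isolation, 'salt' would also alternate; but it has [z] in both [ŋɛlunez] and [ŋɛlunezi].
The alternation reflects intervocalic spirantization: voiced stops become fricatives between vowels. /d/ is underlying.

/d/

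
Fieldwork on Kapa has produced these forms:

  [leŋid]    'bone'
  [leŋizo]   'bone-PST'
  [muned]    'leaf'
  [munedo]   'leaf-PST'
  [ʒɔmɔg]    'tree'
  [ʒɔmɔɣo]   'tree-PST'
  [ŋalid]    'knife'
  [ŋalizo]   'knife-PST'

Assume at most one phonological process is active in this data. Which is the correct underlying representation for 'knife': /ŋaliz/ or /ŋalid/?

The root 'knife' surfaces as [ŋalid] and [ŋalizo], with a stem-final [d] ~ [z] alternation.
If /d/ were underlying and a rule turned it into [z] before the PST suffix, 'leaf' would also alternate; but it has [d] in both [muned] and [munedo].
The underlying segment must be /z/; voiced fricatives become stops word-finally, yielding [d] there.

/ŋaliz/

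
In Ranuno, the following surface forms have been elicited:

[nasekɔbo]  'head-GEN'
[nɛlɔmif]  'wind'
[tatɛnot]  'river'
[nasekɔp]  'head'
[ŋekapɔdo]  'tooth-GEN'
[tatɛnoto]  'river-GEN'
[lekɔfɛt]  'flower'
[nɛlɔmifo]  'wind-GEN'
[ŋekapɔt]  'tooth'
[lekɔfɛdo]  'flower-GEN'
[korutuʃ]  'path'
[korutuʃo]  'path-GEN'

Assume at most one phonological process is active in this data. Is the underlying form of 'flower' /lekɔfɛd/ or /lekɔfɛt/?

'flower' shows [t] ~ [d] at the end of the stem ([lekɔfɛt] vs [lekɔfɛdo]).
Compare 'river', with invariant [t] in [tatɛnot] and [tatɛnoto]: an analysis with underlying /t/ and a rule producing [d] before the GEN suffix would wrongly predict alternation here too.
Therefore /d/ is basic and [t] is derived by word-final obstruent devoicing (voiced obstruents become voiceless word-finally).

/lekɔfɛd/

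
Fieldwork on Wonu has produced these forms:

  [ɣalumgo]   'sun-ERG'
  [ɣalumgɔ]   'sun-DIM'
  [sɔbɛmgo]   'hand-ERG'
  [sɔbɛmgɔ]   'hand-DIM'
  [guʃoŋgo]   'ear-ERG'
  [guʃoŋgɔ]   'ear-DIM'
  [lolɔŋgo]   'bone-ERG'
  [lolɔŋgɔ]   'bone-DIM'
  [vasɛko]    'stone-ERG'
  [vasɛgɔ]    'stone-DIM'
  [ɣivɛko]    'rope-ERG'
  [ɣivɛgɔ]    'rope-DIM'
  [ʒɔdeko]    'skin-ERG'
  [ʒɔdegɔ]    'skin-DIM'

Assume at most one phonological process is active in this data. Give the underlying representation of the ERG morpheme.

/-ko/

The ERG morpheme has two allomorphs, [-go] and [-ko].
By contrast the DIM suffix keeps its initial [g] throughout — that segment must be underlying.
The ERG suffix is therefore /-ko/ underlyingly, with post-nasal voicing: voiceless stops become voiced after a nasal.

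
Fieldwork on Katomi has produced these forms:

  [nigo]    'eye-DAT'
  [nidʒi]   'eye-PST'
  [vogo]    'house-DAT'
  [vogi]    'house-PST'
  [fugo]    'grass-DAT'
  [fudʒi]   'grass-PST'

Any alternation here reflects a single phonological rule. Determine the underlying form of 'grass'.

/fudʒ/

The root 'grass' surfaces as [fugo] and [fudʒi], with a stem-final [g] ~ [dʒ] alternation.
But 'house' keeps [g] in both environments ([vogo], [vogi]), so there is no rule changing /g/ to [dʒ] before the PST suffix.
Therefore /dʒ/ is basic and [g] is derived by depalatalization (palato-alveolar /dʒ/ becomes [g] when no front vowel follows).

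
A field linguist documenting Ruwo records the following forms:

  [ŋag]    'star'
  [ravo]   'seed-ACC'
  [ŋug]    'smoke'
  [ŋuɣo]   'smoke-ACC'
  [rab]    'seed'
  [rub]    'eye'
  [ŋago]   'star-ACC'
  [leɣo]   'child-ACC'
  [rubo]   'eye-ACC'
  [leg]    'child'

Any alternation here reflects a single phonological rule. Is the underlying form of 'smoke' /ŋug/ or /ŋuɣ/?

In [ŋug] and [ŋuɣo] the final segment of 'smoke' alternates: [g] ~ [ɣ].
But 'star' keeps [g] in both environments ([ŋag], [ŋago]), so there is no rule changing /g/ to [ɣ] before the ACC suffix.
Therefore /ɣ/ is basic and [g] is derived by word-final hardening (voiced fricatives become stops word-finally).

/ŋuɣ/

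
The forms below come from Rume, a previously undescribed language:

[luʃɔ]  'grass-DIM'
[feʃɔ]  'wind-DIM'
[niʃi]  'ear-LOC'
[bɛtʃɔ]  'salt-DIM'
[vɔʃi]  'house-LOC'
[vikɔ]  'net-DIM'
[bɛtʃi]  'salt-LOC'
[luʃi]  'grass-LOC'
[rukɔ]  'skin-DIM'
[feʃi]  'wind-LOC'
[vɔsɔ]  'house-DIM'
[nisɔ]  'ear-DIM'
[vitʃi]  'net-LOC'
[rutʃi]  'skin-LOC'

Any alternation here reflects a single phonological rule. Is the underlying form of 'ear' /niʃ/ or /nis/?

/nis/

The root 'ear' surfaces as [niʃi] and [nisɔ], with a stem-final [ʃ] ~ [s] alternation.
If /ʃ/ were underlying and a rule turned it into [s] before the DIM suffix, 'grass' would also alternate; but it has [ʃ] in both [luʃi] and [luʃɔ].
So /s/ is underlying, and a rule of palatalization before a front vowel — /k/ and /s/ become palato-alveolar [tʃ] and [ʃ] before a front vowel — gives [ʃ].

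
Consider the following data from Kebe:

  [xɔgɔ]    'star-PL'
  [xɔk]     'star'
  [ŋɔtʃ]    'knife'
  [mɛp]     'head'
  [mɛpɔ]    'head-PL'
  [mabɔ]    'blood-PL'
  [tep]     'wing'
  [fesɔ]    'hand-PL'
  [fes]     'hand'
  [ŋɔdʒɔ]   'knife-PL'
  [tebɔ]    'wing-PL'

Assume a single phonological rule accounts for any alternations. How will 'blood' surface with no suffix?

[map]

The stem for 'wing' ends in [b] in [tebɔ] but [p] in [tep].
If /p/ were underlying and a rule turned it into [b] before the PL suffix, 'head' would also alternate; but it has [p] in both [mɛpɔ] and [mɛp].
Therefore /b/ is basic and [p] is derived by word-final obstruent devoicing (voiced obstruents become voiceless word-finally).
From [mabɔ] the stem 'blood' is /mab/; word-finally this yields [map].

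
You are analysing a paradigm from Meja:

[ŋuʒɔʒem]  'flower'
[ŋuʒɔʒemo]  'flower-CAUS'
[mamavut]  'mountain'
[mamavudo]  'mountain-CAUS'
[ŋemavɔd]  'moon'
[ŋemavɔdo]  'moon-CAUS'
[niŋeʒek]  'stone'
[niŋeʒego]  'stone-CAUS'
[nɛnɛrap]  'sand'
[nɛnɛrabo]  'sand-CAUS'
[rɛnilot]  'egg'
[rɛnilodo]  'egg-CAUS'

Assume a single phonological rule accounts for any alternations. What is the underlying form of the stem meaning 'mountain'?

/mamavut/

In [mamavut] and [mamavudo] the final segment of 'mountain' alternates: [t] ~ [d].
If /d/ were underlying and a rule turned it into [t] in isolation, 'moon' would also alternate; but it has [d] in both [ŋemavɔd] and [ŋemavɔdo].
The underlying segment must be /t/; voiceless stops become voiced between vowels, yielding [d] there.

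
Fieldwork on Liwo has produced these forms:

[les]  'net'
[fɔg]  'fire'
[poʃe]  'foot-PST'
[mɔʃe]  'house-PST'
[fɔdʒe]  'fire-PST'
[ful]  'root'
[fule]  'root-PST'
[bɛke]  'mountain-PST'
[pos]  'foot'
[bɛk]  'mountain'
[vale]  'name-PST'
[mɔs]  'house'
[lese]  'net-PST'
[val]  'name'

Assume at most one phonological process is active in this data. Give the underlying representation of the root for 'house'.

In [mɔs] and [mɔʃe] the final segment of 'house' alternates: [s] ~ [ʃ].
But 'net' keeps [s] in both environments ([les], [lese]), so there is no rule changing /s/ to [ʃ] before the PST suffix.
The alternation reflects depalatalization: palato-alveolar /dʒ/ and /ʃ/ become [g] and [s] when no front vowel follows. /ʃ/ is underlying.
Hence 'house' is /mɔʃ/ underlyingly.

/mɔʃ/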